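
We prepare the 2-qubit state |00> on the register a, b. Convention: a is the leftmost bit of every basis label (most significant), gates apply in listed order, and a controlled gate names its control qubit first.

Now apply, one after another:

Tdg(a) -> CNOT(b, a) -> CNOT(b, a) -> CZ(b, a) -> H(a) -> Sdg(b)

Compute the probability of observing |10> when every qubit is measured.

The probability of measuring |10> is 1/2.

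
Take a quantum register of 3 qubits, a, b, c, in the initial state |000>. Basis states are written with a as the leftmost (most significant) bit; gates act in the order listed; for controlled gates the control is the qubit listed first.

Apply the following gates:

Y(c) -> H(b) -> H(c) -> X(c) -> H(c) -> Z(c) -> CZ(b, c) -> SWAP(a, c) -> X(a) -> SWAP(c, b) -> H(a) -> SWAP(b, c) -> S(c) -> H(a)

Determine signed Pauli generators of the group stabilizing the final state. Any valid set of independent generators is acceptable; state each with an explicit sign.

The stabilizer group can be generated by -IXI, +ZII, +IIZ, among other valid generating sets. Key observation: gates 3-6 undo each other exactly, leaving only the rest of the circuit to track.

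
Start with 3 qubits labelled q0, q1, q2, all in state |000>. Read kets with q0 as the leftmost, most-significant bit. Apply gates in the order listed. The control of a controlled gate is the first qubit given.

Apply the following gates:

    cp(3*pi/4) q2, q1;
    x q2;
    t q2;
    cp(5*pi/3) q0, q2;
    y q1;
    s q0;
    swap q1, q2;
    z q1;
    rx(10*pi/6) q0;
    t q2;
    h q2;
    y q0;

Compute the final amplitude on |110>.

|110> carries amplitude -sqrt(6)*I/4 in the final state.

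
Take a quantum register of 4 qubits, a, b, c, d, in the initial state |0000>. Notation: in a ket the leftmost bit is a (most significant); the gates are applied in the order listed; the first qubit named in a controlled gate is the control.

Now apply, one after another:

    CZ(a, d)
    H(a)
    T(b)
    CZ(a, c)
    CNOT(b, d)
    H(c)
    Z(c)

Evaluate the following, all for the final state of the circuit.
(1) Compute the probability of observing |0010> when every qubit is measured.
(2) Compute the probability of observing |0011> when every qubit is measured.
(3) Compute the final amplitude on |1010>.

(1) Outcome |0010> occurs with probability 1/4.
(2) Outcome |0011> occurs with probability 0.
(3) |1010> carries amplitude -1/2 in the final state.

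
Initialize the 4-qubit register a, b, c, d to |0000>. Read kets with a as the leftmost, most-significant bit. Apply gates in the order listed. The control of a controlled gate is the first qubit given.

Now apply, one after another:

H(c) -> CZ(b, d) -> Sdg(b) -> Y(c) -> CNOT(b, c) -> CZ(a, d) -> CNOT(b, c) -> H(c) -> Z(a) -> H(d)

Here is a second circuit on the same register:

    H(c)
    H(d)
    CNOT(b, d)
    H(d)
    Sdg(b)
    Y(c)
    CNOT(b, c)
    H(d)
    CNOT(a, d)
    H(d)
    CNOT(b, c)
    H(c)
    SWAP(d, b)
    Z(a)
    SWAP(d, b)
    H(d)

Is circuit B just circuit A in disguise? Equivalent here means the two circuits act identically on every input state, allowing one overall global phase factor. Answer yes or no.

Yes — the two circuits implement the same unitary up to a global phase.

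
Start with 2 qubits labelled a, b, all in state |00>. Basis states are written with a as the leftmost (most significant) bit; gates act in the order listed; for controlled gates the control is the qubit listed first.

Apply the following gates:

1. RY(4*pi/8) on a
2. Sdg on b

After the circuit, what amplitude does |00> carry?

The final state's coefficient on |00> equals sqrt(2)/2.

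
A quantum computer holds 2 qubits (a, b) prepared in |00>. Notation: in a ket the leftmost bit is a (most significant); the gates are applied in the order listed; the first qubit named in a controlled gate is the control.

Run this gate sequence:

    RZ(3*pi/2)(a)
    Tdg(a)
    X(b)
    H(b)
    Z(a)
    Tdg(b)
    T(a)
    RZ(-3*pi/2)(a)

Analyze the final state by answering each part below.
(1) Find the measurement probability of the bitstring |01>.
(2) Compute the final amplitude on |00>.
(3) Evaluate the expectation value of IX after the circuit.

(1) A full measurement returns |01> with probability 1/2.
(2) |00> carries amplitude sqrt(2)/2 in the final state.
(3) The expectation value of IX is -sqrt(2)/2.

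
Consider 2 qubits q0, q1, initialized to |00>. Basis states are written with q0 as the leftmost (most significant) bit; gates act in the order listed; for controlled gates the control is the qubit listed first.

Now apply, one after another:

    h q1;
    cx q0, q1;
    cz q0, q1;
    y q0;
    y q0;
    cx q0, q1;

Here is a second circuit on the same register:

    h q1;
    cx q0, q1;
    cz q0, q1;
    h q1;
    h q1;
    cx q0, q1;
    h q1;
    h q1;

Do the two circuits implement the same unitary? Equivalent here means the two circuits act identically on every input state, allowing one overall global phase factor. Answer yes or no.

Yes: on every input state the two circuits agree up to one overall phase factor.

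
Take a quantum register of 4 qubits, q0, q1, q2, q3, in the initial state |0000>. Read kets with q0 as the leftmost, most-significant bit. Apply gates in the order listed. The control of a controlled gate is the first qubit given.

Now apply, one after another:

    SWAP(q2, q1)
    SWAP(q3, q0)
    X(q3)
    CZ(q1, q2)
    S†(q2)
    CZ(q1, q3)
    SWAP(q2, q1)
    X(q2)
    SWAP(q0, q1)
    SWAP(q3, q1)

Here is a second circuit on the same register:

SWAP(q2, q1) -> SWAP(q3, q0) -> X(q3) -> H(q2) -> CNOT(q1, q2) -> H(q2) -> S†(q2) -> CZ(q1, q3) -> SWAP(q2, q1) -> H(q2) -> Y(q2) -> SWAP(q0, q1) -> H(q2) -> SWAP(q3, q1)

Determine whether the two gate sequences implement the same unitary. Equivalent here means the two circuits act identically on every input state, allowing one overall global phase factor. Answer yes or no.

No, they are not equivalent — no single phase factor reconciles the two unitaries.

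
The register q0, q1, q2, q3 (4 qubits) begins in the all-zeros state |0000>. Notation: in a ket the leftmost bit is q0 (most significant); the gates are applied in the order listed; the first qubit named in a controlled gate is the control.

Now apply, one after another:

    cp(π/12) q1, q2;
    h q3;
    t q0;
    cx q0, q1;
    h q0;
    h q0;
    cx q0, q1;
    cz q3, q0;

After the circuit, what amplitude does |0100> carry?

The amplitude on |0100> is 0. Key observation: gates 4-7 undo each other exactly, leaving only the rest of the circuit to track.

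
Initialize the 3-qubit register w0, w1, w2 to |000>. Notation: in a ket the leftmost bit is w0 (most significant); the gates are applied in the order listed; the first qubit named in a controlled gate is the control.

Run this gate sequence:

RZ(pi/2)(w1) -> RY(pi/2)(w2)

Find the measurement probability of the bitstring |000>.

The probability of measuring |000> is 1/2.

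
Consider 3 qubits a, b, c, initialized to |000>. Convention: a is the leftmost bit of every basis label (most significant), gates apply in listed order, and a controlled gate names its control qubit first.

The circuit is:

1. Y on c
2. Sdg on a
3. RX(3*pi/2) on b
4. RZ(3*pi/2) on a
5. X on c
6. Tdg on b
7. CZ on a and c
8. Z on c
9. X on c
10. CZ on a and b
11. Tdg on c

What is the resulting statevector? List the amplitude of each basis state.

After the circuit, the state carries amplitude sqrt(2)*I/2 on |001>, sqrt(2)*exp(3*I*pi/4)/2 on |011>, and 0 on every other basis state.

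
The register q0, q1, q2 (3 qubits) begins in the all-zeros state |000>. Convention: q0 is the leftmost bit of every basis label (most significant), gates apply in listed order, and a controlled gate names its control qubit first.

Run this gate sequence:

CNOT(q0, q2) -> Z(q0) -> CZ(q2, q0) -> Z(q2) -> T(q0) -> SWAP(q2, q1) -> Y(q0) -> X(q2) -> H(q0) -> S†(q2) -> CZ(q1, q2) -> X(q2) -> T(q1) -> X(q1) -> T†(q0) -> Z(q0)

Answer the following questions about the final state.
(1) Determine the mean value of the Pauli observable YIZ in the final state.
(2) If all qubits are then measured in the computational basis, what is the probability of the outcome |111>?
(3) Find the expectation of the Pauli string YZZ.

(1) The observable YIZ averages to -sqrt(2)/2.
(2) A full measurement returns |111> with probability 0.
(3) In the final state, YZZ has expectation sqrt(2)/2.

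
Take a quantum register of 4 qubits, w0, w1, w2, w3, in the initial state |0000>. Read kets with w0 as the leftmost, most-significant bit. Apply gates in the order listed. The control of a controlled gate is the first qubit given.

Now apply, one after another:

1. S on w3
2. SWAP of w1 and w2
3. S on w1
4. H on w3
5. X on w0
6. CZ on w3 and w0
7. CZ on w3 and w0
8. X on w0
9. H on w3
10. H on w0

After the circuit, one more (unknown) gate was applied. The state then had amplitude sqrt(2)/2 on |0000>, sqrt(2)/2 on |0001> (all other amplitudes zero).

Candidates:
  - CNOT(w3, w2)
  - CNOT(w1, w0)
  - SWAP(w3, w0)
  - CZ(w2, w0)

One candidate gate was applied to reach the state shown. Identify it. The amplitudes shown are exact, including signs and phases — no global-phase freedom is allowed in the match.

It was SWAP(w3, w0) that produced the state shown. Key observation: steps 4-9 multiply out to the identity, so the circuit reduces to the remaining gates.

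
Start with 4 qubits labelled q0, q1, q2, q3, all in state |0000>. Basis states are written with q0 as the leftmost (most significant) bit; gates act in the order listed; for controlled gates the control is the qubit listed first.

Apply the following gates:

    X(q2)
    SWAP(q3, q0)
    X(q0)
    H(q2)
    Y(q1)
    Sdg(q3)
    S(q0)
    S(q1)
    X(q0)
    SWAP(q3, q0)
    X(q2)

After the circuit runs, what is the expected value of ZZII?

The observable ZZII averages to -1.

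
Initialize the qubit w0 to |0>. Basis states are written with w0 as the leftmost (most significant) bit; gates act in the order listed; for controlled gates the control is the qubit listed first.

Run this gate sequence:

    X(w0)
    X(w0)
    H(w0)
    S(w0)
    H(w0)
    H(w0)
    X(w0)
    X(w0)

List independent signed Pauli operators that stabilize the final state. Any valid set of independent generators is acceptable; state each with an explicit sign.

One valid set of independent stabilizer generators is +Y (any independent generating set of the same group is equally correct).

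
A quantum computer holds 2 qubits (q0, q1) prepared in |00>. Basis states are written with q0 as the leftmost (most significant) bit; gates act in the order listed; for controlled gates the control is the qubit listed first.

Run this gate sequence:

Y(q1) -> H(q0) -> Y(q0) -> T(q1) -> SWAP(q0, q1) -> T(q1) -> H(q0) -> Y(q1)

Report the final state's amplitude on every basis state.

The resulting statevector has amplitude -1/2 on |00>, exp(3*I*pi/4)/2 on |01>, 1/2 on |10>, -exp(3*I*pi/4)/2 on |11>.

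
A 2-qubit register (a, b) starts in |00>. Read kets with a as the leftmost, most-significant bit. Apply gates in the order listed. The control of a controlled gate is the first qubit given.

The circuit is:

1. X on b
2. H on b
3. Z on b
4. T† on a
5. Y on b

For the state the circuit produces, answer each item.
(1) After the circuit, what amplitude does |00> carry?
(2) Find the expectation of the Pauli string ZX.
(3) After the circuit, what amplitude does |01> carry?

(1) |00> carries amplitude -sqrt(2)*I/2 in the final state.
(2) The observable ZX averages to -1.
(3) The amplitude on |01> is sqrt(2)*I/2.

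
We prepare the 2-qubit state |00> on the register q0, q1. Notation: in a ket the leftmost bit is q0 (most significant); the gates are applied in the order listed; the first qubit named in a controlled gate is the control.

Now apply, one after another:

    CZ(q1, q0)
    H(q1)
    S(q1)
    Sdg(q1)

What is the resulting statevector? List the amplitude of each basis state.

The final amplitudes are sqrt(2)/2 on |00>, sqrt(2)/2 on |01>, 0 on |10>, 0 on |11>.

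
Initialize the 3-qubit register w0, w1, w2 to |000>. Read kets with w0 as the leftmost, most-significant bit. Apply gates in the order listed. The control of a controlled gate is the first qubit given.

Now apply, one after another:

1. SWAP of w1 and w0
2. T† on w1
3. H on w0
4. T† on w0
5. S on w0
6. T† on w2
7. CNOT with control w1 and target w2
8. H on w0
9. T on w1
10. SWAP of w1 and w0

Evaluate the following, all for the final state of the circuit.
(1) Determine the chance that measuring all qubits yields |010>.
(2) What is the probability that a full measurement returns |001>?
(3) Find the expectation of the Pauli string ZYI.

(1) The probability of measuring |010> is 1/2 - sqrt(2)/4.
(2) A full measurement returns |001> with probability 0.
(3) The expectation value of ZYI is -sqrt(2)/2.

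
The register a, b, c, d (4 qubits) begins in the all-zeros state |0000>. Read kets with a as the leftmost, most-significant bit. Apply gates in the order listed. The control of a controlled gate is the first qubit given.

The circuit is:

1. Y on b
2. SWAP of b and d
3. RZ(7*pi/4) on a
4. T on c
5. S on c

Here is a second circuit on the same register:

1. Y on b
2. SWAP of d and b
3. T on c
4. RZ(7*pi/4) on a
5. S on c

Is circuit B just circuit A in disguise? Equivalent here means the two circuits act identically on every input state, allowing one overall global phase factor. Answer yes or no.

Yes: on every input state the two circuits agree up to one overall phase factor.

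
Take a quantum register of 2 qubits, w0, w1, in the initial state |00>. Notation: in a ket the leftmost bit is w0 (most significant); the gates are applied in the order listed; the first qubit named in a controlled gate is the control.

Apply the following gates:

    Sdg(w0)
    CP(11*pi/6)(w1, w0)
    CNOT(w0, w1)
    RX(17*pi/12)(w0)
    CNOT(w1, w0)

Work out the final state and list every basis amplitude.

The final amplitudes are -sqrt(3*sqrt(2) + 6)/4 + sqrt(2 - sqrt(2))/4 on |00>, 0 on |01>, -I*sqrt(sqrt(2) + 2)/4 - I*sqrt(6 - 3*sqrt(2))/4 on |10>, 0 on |11>.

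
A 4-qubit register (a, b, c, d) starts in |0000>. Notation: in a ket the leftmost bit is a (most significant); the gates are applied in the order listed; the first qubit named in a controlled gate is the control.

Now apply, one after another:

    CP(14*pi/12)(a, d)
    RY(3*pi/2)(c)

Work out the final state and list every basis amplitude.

The final amplitudes are -sqrt(2)/2 on |0000>, sqrt(2)/2 on |0010>, and 0 on every other basis state.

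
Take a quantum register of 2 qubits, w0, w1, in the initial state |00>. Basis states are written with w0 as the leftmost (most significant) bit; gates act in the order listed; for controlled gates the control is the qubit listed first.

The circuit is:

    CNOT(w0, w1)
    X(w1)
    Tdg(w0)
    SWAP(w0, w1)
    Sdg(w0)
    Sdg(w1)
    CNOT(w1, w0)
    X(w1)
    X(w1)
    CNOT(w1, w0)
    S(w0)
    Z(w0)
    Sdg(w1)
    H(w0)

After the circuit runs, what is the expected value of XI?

The observable XI averages to -1. Key observation: steps 7-10 multiply out to the identity, so the circuit reduces to the remaining gates.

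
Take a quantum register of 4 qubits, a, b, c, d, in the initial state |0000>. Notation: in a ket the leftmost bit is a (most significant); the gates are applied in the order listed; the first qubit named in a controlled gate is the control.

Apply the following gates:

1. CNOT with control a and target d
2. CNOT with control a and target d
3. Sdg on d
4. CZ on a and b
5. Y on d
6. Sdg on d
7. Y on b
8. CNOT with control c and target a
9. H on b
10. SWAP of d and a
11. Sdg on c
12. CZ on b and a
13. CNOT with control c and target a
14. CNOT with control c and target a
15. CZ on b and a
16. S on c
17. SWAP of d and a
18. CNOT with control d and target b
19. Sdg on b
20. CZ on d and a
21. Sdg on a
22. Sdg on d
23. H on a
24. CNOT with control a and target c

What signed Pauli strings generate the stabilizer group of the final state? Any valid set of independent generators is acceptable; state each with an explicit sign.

The stabilizer group can be generated by +XIXI, +IYII, +ZIZI, -IIIZ, among other valid generating sets. Key observation: steps 10-17 multiply out to the identity, so the circuit reduces to the remaining gates.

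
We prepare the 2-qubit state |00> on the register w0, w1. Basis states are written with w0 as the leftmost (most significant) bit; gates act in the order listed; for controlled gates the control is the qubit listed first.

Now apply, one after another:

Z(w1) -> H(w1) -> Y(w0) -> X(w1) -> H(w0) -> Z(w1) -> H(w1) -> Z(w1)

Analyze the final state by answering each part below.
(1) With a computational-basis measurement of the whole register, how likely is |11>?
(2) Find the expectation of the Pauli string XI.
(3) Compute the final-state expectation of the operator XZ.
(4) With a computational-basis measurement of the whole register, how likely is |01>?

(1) The probability of measuring |11> is 1/2.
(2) In the final state, XI has expectation -1.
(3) The expectation value of XZ is 1.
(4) The probability of measuring |01> is 1/2.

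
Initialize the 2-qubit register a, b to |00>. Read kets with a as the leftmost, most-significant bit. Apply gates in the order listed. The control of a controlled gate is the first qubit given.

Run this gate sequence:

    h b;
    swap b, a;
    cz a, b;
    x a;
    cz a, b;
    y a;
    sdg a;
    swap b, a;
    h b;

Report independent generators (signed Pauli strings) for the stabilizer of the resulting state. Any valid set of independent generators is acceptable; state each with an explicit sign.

The final state is stabilized by the group generated by -IY, +ZI; other independent generating sets are equally valid.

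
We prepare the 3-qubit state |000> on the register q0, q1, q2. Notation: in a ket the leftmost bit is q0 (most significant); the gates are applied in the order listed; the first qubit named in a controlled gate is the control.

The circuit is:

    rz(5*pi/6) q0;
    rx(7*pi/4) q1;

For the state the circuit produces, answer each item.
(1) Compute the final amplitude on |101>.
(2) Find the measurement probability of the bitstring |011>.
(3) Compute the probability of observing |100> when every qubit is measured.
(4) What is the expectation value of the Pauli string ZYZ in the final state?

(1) The final state's coefficient on |101> equals 0.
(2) A full measurement returns |011> with probability 0.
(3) The probability of measuring |100> is 0.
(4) In the final state, ZYZ has expectation sqrt(2)/2.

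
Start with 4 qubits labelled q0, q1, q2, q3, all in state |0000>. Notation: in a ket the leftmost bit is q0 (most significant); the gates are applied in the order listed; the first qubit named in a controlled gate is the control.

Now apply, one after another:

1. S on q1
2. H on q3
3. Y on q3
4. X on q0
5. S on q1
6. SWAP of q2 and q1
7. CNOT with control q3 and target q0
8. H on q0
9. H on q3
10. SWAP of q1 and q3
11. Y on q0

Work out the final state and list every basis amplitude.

After the circuit, the state carries amplitude sqrt(2)/2 on |0000>, sqrt(2)/2 on |1100>, and 0 on every other basis state.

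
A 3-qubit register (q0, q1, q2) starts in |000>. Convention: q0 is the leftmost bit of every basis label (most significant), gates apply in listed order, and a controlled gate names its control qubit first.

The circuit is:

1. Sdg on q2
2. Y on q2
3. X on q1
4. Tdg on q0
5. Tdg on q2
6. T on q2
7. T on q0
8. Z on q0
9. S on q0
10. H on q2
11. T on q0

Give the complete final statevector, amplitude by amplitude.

The resulting statevector has amplitude sqrt(2)*I/2 on |010>, -sqrt(2)*I/2 on |011>, and 0 on every other basis state. Key observation: the block from step 4 through step 7 cancels to the identity and can be dropped.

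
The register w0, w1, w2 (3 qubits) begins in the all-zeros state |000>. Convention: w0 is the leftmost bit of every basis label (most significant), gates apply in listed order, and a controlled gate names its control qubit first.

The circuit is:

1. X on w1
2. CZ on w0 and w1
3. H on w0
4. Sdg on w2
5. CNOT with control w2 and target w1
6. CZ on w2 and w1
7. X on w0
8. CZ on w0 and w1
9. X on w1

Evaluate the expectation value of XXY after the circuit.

The observable XXY averages to 0.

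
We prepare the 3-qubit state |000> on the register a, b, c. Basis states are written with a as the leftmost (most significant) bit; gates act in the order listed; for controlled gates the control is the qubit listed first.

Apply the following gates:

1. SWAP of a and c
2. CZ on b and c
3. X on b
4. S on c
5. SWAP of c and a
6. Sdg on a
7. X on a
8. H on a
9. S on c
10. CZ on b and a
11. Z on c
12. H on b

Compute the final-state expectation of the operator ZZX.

The expectation value of ZZX is 0.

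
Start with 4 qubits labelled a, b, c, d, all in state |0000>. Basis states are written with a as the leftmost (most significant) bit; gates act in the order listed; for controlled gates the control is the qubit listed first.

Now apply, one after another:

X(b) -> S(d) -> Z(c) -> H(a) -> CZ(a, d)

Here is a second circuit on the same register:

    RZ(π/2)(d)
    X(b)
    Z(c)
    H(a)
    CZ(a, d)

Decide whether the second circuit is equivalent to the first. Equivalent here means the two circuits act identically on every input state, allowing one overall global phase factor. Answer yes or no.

Yes: on every input state the two circuits agree up to one overall phase factor.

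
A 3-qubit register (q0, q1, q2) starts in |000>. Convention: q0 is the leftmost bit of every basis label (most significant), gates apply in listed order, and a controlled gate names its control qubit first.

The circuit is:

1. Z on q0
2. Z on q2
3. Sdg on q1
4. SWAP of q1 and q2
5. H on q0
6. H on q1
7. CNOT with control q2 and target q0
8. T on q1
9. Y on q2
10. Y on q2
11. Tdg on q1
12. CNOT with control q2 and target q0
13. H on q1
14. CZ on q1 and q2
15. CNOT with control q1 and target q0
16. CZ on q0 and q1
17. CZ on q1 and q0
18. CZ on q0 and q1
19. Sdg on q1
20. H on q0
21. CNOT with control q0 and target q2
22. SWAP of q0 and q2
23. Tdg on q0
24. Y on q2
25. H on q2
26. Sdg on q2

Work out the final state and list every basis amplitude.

After the circuit, the state carries amplitude sqrt(2)*I/2 on |000>, -sqrt(2)/2 on |001>, and 0 on every other basis state. Key observation: the block from step 6 through step 13 cancels to the identity and can be dropped.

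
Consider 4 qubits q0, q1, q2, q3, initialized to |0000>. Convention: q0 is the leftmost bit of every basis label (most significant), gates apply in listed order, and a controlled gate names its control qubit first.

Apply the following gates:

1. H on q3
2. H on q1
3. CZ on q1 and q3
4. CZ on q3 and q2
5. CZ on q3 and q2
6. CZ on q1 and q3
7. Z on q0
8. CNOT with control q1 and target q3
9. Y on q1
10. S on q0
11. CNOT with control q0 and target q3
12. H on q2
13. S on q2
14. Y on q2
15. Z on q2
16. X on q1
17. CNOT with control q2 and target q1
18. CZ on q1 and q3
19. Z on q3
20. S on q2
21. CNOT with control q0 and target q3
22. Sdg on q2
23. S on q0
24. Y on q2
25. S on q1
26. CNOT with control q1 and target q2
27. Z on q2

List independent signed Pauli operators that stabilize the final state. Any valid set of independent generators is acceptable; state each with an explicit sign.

The final state is stabilized by the group generated by +IXZZ, -IZYI, -IZIX, +ZIII; other independent generating sets are equally valid. Key observation: steps 3-6 multiply out to the identity, so the circuit reduces to the remaining gates.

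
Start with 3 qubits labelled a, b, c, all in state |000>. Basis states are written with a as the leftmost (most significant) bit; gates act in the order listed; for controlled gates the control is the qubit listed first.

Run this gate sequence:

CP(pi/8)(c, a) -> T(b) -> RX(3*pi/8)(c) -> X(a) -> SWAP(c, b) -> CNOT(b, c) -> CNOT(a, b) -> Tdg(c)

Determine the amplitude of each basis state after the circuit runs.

After the circuit, the state carries amplitude -exp(I*pi/4)*sin(3*pi/16) on |101>, cos(3*pi/16) on |110>, and 0 on every other basis state.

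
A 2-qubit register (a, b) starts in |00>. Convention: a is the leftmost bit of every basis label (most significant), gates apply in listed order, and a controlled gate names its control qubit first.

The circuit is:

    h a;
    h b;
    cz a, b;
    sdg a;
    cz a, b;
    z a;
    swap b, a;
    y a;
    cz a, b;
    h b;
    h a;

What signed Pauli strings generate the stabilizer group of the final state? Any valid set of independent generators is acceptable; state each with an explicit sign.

The final state is stabilized by the group generated by -YZ, -ZX; other independent generating sets are equally valid.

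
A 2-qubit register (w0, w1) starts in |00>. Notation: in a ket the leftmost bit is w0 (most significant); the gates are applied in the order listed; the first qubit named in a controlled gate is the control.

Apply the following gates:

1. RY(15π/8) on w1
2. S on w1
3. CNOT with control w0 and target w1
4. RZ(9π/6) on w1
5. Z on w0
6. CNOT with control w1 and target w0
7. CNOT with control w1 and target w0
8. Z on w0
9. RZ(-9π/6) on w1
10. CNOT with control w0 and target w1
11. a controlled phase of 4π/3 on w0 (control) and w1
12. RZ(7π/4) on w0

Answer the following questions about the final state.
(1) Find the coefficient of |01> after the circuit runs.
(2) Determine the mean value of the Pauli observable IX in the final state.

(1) |01> carries amplitude -exp(5*I*pi/8)*sin(pi/16) in the final state.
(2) The observable IX averages to 0.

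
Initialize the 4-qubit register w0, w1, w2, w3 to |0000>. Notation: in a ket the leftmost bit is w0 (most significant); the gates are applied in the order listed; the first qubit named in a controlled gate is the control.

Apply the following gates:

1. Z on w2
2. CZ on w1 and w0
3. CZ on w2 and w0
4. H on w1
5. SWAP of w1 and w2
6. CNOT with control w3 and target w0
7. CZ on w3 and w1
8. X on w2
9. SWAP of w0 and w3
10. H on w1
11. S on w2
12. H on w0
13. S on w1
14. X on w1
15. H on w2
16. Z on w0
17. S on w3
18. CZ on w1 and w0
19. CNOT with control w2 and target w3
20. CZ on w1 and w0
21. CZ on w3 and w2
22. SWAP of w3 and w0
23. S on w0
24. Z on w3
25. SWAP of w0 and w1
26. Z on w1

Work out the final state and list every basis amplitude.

The resulting statevector has amplitude -1/4 + I/4 on |0000>, -1/4 + I/4 on |0001>, 0 on |0010>, 0 on |0011>, 0 on |0100>, 0 on |0101>, -1/4 + I/4 on |0110>, -1/4 + I/4 on |0111>, 1/4 + I/4 on |1000>, 1/4 + I/4 on |1001>, 0 on |1010>, 0 on |1011>, 0 on |1100>, 0 on |1101>, 1/4 + I/4 on |1110>, 1/4 + I/4 on |1111>.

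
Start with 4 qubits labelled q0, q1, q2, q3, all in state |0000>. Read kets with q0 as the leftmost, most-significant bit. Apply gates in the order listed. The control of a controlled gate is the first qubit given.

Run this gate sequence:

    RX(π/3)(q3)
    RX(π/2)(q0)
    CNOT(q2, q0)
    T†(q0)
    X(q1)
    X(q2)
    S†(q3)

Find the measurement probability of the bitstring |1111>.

Outcome |1111> occurs with probability 1/8.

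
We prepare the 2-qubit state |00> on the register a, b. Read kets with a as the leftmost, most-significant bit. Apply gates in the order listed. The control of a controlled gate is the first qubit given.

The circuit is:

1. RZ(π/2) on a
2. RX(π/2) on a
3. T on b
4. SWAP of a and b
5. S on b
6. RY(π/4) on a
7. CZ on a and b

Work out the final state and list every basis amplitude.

The resulting statevector has amplitude -sqrt(2*sqrt(2) + 4)*exp(3*I*pi/4)/4 on |00>, -sqrt(2*sqrt(2) + 4)*exp(3*I*pi/4)/4 on |01>, -sqrt(4 - 2*sqrt(2))*exp(3*I*pi/4)/4 on |10>, sqrt(4 - 2*sqrt(2))*exp(3*I*pi/4)/4 on |11>.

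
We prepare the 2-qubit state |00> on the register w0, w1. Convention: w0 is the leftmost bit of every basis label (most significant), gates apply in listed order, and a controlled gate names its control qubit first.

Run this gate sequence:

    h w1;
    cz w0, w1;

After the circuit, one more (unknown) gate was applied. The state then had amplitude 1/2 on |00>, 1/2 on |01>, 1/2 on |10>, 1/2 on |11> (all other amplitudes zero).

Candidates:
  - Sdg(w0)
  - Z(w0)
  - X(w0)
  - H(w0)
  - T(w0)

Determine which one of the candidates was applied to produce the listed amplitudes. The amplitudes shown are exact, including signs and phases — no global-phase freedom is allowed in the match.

The unique candidate consistent with the amplitudes is H(w0).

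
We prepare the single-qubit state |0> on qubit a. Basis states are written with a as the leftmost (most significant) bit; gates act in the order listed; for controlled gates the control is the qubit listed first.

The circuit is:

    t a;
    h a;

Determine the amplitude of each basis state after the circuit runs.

The final amplitudes are sqrt(2)/2 on |0>, sqrt(2)/2 on |1>.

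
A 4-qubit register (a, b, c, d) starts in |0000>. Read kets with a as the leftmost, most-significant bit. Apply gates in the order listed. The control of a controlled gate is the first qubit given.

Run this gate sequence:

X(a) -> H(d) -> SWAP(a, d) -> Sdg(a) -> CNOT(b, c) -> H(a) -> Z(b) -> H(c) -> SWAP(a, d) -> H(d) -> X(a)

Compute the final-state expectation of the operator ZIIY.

The expectation value of ZIIY is -1.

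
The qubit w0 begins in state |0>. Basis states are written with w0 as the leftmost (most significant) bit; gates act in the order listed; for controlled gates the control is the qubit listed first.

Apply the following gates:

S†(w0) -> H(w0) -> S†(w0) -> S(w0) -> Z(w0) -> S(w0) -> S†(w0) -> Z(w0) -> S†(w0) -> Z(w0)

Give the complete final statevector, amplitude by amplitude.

The final amplitudes are sqrt(2)/2 on |0>, sqrt(2)*I/2 on |1>. Key observation: the block from step 4 through step 9 cancels to the identity and can be dropped.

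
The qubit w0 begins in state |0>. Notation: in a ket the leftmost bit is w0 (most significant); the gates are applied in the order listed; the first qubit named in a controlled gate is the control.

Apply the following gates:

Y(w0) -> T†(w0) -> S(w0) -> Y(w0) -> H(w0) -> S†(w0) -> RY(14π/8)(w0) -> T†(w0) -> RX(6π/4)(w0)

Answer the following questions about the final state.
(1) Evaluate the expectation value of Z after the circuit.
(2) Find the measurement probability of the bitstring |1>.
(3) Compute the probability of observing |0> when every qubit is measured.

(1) The expectation value of Z is sqrt(2)/2.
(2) A full measurement returns |1> with probability 1/2 - sqrt(2)/4.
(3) The probability of measuring |0> is sqrt(2)/4 + 1/2.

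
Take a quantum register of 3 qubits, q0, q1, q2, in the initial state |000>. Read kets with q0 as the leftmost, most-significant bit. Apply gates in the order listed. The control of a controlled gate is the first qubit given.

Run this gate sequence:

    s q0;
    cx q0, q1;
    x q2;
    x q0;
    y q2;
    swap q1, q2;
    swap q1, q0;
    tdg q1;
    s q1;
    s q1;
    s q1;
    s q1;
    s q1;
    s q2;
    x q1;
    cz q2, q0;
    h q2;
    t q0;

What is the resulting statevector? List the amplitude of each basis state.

The resulting statevector has amplitude -sqrt(2)*exp(3*I*pi/4)/2 on |000>, -sqrt(2)*exp(3*I*pi/4)/2 on |001>, and 0 on every other basis state. Key observation: the block from step 9 through step 12 cancels to the identity and can be dropped.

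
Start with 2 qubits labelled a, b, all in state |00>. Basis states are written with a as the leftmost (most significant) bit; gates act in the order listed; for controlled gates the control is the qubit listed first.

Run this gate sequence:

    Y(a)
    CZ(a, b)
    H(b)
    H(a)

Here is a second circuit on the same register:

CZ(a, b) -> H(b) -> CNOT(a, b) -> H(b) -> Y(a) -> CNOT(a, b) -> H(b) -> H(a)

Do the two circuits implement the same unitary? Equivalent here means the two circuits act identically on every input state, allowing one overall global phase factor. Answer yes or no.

No, they are not equivalent — no single phase factor reconciles the two unitaries.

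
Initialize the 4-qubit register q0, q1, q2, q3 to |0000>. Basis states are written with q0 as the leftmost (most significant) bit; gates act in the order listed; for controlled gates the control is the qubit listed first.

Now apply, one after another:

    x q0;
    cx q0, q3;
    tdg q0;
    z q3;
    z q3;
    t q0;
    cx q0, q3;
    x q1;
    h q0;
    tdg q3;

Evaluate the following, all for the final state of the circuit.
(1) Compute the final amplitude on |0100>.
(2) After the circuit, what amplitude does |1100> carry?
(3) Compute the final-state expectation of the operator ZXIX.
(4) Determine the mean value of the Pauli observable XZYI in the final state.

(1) The final state's coefficient on |0100> equals sqrt(2)/2. Key observation: gates 2-7 undo each other exactly, leaving only the rest of the circuit to track.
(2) The final state's coefficient on |1100> equals -sqrt(2)/2.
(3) In the final state, ZXIX has expectation 0.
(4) In the final state, XZYI has expectation 0.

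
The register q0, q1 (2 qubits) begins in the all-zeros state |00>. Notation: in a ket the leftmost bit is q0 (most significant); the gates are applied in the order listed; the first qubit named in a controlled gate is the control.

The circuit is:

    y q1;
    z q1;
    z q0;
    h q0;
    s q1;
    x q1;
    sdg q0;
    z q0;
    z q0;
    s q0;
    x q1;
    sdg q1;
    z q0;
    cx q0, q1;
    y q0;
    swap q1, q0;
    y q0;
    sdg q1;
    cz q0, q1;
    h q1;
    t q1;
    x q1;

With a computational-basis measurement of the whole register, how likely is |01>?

Outcome |01> occurs with probability 1/4. Key observation: gates 5-12 undo each other exactly, leaving only the rest of the circuit to track.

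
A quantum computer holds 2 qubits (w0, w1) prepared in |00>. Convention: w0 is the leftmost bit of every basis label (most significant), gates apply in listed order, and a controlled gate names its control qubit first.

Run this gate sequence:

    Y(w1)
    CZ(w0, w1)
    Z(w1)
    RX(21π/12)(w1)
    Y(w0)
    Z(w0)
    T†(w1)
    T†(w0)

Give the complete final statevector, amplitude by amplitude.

The resulting statevector has amplitude 0 on |00>, 0 on |01>, sqrt(2 - sqrt(2))*exp(I*pi/4)/2 on |10>, -I*sqrt(sqrt(2) + 2)/2 on |11>.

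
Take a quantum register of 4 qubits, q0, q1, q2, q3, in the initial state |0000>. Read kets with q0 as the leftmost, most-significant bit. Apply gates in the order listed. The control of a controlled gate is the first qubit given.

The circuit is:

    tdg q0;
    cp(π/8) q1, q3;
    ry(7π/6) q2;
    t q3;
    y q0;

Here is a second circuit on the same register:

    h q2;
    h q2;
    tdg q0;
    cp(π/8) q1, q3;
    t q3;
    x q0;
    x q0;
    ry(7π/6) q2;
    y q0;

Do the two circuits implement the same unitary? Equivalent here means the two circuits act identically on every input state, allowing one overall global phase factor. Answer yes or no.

Yes, they are equivalent — the unitaries differ by at most a global phase.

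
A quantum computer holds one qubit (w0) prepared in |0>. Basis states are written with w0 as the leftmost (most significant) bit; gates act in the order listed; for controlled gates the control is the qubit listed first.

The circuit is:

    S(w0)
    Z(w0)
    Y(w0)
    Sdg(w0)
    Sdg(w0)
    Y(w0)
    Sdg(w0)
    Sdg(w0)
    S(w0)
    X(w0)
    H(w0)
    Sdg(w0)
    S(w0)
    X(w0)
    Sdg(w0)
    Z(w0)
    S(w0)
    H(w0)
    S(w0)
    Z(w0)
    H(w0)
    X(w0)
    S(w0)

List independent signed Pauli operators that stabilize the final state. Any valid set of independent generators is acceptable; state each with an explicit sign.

The final state is stabilized by the group generated by +Y; other independent generating sets are equally valid.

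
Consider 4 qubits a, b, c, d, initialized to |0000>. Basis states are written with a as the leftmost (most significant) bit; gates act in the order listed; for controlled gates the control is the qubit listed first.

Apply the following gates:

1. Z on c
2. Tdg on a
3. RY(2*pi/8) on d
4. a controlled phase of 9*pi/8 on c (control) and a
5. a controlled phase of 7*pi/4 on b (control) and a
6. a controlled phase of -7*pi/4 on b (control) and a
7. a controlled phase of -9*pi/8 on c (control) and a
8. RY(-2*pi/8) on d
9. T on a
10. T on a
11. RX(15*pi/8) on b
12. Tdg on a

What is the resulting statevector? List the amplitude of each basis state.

The resulting statevector has amplitude -cos(pi/16) on |0000>, -I*sin(pi/16) on |0100>, and 0 on every other basis state.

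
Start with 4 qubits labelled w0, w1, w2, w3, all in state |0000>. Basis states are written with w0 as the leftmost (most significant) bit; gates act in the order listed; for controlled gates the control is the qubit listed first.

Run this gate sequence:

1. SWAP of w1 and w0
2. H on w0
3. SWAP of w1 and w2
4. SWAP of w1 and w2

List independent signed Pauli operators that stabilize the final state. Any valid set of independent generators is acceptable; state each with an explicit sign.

One valid set of independent stabilizer generators is +XIII, +IZII, +IIZI, +IIIZ (any independent generating set of the same group is equally correct).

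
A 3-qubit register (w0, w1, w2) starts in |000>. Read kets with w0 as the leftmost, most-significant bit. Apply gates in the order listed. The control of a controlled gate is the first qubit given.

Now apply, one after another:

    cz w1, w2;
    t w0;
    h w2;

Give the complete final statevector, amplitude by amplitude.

After the circuit, the state carries amplitude sqrt(2)/2 on |000>, sqrt(2)/2 on |001>, and 0 on every other basis state.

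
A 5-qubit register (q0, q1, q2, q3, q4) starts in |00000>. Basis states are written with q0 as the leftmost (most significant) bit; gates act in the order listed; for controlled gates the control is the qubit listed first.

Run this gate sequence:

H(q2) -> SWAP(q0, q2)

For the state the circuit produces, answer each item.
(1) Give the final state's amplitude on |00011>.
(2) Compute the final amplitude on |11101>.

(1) The amplitude on |00011> is 0.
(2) The amplitude on |11101> is 0.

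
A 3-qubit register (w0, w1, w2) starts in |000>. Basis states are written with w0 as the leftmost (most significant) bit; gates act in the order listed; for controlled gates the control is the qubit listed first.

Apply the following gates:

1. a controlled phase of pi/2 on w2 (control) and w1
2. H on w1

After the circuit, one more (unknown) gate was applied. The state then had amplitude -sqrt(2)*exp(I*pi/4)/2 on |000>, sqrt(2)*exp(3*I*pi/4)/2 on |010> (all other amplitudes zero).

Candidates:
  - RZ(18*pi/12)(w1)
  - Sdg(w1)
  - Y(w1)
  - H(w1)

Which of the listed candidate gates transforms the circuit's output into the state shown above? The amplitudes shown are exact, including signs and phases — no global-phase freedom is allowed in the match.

The applied gate was RZ(18*pi/12)(w1).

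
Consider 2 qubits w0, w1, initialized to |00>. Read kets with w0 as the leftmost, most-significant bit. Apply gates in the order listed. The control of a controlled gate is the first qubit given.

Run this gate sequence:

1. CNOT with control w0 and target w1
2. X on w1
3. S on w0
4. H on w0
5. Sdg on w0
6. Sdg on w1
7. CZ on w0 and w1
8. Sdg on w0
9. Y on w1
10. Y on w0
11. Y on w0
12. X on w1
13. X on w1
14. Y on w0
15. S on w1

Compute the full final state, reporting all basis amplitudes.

The resulting statevector has amplitude sqrt(2)*I/2 on |00>, 0 on |01>, -sqrt(2)*I/2 on |10>, 0 on |11>.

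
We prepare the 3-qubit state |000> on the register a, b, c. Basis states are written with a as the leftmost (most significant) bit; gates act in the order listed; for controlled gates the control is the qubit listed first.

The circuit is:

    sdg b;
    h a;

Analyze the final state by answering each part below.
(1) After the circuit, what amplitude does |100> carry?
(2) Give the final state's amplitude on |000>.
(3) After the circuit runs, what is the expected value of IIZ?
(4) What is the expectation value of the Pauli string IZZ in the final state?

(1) |100> carries amplitude sqrt(2)/2 in the final state.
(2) The amplitude on |000> is sqrt(2)/2.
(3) The observable IIZ averages to 1.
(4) The observable IZZ averages to 1.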